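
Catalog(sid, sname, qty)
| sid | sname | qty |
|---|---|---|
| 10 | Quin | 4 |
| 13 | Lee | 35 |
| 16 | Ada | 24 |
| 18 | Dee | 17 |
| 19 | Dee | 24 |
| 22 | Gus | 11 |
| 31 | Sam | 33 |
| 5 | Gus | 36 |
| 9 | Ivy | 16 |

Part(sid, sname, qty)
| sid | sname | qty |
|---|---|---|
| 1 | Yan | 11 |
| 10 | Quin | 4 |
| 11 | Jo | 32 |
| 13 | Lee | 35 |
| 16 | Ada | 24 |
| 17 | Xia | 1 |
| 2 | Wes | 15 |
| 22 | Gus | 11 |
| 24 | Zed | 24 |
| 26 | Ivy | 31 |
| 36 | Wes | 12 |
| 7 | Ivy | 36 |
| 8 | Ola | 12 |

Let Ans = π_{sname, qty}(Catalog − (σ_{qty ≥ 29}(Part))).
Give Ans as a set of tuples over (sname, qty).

{(Ada, 24), (Dee, 17), (Dee, 24), (Gus, 11), (Gus, 36), (Ivy, 16), (Quin, 4), (Sam, 33)}

Filtering on qty ≥ 29 leaves {(11, Jo, 32), (13, Lee, 35), (26, Ivy, 31), (7, Ivy, 36)}.
Taking the difference: {(10, Quin, 4), (16, Ada, 24), (18, Dee, 17), (19, Dee, 24), (22, Gus, 11), (31, Sam, 33), (5, Gus, 36), (9, Ivy, 16)}
π_{sname, qty} gives {(Ada, 24), (Dee, 17), (Dee, 24), (Gus, 11), (Gus, 36), (Ivy, 16), (Quin, 4), (Sam, 33)}.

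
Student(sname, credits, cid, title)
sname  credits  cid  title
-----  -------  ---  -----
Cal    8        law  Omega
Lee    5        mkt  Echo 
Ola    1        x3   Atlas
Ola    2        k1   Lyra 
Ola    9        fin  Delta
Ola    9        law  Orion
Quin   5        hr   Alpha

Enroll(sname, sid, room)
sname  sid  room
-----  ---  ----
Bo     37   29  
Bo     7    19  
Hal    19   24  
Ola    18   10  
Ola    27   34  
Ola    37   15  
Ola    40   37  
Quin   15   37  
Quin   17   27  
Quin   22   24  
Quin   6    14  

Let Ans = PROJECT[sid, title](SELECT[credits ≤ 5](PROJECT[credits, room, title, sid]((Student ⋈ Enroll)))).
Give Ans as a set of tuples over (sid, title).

Student ⋈ Enroll (natural join on sname): {(Ola, 1, x3, Atlas, 18, 10), (Ola, 1, x3, Atlas, 27, 34), (Ola, 1, x3, Atlas, 37, 15), (Ola, 1, x3, Atlas, 40, 37), (Ola, 2, k1, Lyra, 18, 10), (Ola, 2, k1, Lyra, 27, 34), (Ola, 2, k1, Lyra, 37, 15), (Ola, 2, k1, Lyra, 40, 37), (Ola, 9, fin, Delta, 18, 10), (Ola, 9, fin, Delta, 27, 34), (Ola, 9, fin, Delta, 37, 15), (Ola, 9, fin, Delta, 40, 37), (Ola, 9, law, Orion, 18, 10), (Ola, 9, law, Orion, 27, 34), (Ola, 9, law, Orion, 37, 15), (Ola, 9, law, Orion, 40, 37), (Quin, 5, hr, Alpha, 15, 37), (Quin, 5, hr, Alpha, 17, 27), (Quin, 5, hr, Alpha, 22, 24), (Quin, 5, hr, Alpha, 6, 14)}
π[credits, room, title, sid]: project onto (credits, room, title, sid) → {(1, 10, Atlas, 18), (1, 15, Atlas, 37), (1, 34, Atlas, 27), (1, 37, Atlas, 40), (2, 10, Lyra, 18), (2, 15, Lyra, 37), (2, 34, Lyra, 27), (2, 37, Lyra, 40), (5, 14, Alpha, 6), (5, 24, Alpha, 22), (5, 27, Alpha, 17), (5, 37, Alpha, 15), (9, 10, Delta, 18), (9, 10, Orion, 18), (9, 15, Delta, 37), (9, 15, Orion, 37), (9, 34, Delta, 27), (9, 34, Orion, 27), (9, 37, Delta, 40), (9, 37, Orion, 40)}
Apply σ_{credits ≤ 5}; surviving tuples: {(1, 10, Atlas, 18), (1, 15, Atlas, 37), (1, 34, Atlas, 27), (1, 37, Atlas, 40), (2, 10, Lyra, 18), (2, 15, Lyra, 37), (2, 34, Lyra, 27), (2, 37, Lyra, 40), (5, 14, Alpha, 6), (5, 24, Alpha, 22), (5, 27, Alpha, 17), (5, 37, Alpha, 15)}
π[sid, title]: project onto (sid, title) → {(15, Alpha), (17, Alpha), (18, Atlas), (18, Lyra), (22, Alpha), (27, Atlas), (27, Lyra), (37, Atlas), (37, Lyra), (40, Atlas), (40, Lyra), (6, Alpha)}

{(15, Alpha), (17, Alpha), (18, Atlas), (18, Lyra), (22, Alpha), (27, Atlas), (27, Lyra), (37, Atlas), (37, Lyra), (40, Atlas), (40, Lyra), (6, Alpha)}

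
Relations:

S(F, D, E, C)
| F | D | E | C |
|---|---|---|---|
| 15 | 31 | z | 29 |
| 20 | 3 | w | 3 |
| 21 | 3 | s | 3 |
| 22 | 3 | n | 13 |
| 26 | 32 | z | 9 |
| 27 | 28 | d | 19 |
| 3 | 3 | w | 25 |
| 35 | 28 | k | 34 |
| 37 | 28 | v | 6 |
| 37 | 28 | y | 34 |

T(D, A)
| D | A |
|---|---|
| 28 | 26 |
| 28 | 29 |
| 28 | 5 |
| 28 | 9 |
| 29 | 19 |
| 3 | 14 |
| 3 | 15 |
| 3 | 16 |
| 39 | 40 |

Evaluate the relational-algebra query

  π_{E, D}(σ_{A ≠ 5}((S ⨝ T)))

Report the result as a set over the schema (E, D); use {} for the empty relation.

S ⋈ T (natural join on D): {(20, 3, w, 3, 14), (20, 3, w, 3, 15), (20, 3, w, 3, 16), (21, 3, s, 3, 14), (21, 3, s, 3, 15), (21, 3, s, 3, 16), (22, 3, n, 13, 14), (22, 3, n, 13, 15), (22, 3, n, 13, 16), (27, 28, d, 19, 26), (27, 28, d, 19, 29), (27, 28, d, 19, 5), (27, 28, d, 19, 9), (3, 3, w, 25, 14), (3, 3, w, 25, 15), (3, 3, w, 25, 16), (35, 28, k, 34, 26), (35, 28, k, 34, 29), (35, 28, k, 34, 5), (35, 28, k, 34, 9), (37, 28, v, 6, 26), (37, 28, v, 6, 29), (37, 28, v, 6, 5), (37, 28, v, 6, 9), (37, 28, y, 34, 26), (37, 28, y, 34, 29), (37, 28, y, 34, 5), (37, 28, y, 34, 9)}
Apply σ_{A ≠ 5}; surviving tuples: {(20, 3, w, 3, 14), (20, 3, w, 3, 15), (20, 3, w, 3, 16), (21, 3, s, 3, 14), (21, 3, s, 3, 15), (21, 3, s, 3, 16), (22, 3, n, 13, 14), (22, 3, n, 13, 15), (22, 3, n, 13, 16), (27, 28, d, 19, 26), (27, 28, d, 19, 29), (27, 28, d, 19, 9), (3, 3, w, 25, 14), (3, 3, w, 25, 15), (3, 3, w, 25, 16), (35, 28, k, 34, 26), (35, 28, k, 34, 29), (35, 28, k, 34, 9), (37, 28, v, 6, 26), (37, 28, v, 6, 29), (37, 28, v, 6, 9), (37, 28, y, 34, 26), (37, 28, y, 34, 29), (37, 28, y, 34, 9)}
π[E, D]: project onto (E, D) (17 duplicate(s) eliminated) → {(d, 28), (k, 28), (n, 3), (s, 3), (v, 28), (w, 3), (y, 28)}

{(d, 28), (k, 28), (n, 3), (s, 3), (v, 28), (w, 3), (y, 28)}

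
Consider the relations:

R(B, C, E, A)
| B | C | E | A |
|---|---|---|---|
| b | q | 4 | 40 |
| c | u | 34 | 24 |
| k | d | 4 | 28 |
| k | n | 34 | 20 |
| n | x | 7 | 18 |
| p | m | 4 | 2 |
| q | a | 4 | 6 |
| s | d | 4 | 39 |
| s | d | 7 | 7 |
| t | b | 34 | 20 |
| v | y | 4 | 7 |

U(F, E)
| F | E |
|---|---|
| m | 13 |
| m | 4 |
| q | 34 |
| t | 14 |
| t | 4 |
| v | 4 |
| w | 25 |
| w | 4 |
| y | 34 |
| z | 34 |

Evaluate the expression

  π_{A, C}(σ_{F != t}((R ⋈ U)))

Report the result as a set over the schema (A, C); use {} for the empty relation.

Natural join on E: {(b, q, 4, 40, m), (b, q, 4, 40, t), (b, q, 4, 40, v), (b, q, 4, 40, w), (c, u, 34, 24, q), (c, u, 34, 24, y), (c, u, 34, 24, z), (k, d, 4, 28, m), (k, d, 4, 28, t), (k, d, 4, 28, v), (k, d, 4, 28, w), (k, n, 34, 20, q), (k, n, 34, 20, y), (k, n, 34, 20, z), (p, m, 4, 2, m), (p, m, 4, 2, t), (p, m, 4, 2, v), (p, m, 4, 2, w), (q, a, 4, 6, m), (q, a, 4, 6, t), (q, a, 4, 6, v), (q, a, 4, 6, w), (s, d, 4, 39, m), (s, d, 4, 39, t), (s, d, 4, 39, v), (s, d, 4, 39, w), (t, b, 34, 20, q), (t, b, 34, 20, y), (t, b, 34, 20, z), (v, y, 4, 7, m), (v, y, 4, 7, t), (v, y, 4, 7, v), (v, y, 4, 7, w)}
Selection F != t: {(b, q, 4, 40, m), (b, q, 4, 40, v), (b, q, 4, 40, w), (c, u, 34, 24, q), (c, u, 34, 24, y), (c, u, 34, 24, z), (k, d, 4, 28, m), (k, d, 4, 28, v), (k, d, 4, 28, w), (k, n, 34, 20, q), (k, n, 34, 20, y), (k, n, 34, 20, z), (p, m, 4, 2, m), (p, m, 4, 2, v), (p, m, 4, 2, w), (q, a, 4, 6, m), (q, a, 4, 6, v), (q, a, 4, 6, w), (s, d, 4, 39, m), (s, d, 4, 39, v), (s, d, 4, 39, w), (t, b, 34, 20, q), (t, b, 34, 20, y), (t, b, 34, 20, z), (v, y, 4, 7, m), (v, y, 4, 7, v), (v, y, 4, 7, w)}
π_{A, C} gives {(2, m), (20, b), (20, n), (24, u), (28, d), (39, d), (40, q), (6, a), (7, y)} (18 duplicate(s) eliminated).

{(2, m), (20, b), (20, n), (24, u), (28, d), (39, d), (40, q), (6, a), (7, y)}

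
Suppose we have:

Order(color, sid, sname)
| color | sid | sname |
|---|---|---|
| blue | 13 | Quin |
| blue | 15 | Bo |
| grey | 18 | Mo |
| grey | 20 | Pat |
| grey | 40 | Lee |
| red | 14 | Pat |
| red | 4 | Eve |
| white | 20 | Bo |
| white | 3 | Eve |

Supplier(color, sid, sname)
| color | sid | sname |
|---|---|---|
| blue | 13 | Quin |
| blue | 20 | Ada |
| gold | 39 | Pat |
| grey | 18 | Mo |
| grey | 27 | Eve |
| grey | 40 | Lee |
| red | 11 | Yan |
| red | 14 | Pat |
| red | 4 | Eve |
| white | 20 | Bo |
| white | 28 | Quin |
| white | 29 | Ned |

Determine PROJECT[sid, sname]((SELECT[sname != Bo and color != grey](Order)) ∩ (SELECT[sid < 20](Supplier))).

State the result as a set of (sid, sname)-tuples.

{(13, Quin), (14, Pat), (4, Eve)}

σ[sname != Bo and color != grey]: keep tuples satisfying sname != Bo and color != grey → {(blue, 13, Quin), (red, 14, Pat), (red, 4, Eve), (white, 3, Eve)}
σ[sid < 20]: keep tuples satisfying sid < 20 → {(blue, 13, Quin), (grey, 18, Mo), (red, 11, Yan), (red, 14, Pat), (red, 4, Eve)}
Set intersection of the two operands is {(blue, 13, Quin), (red, 14, Pat), (red, 4, Eve)}.
π_{sid, sname} gives {(13, Quin), (14, Pat), (4, Eve)}.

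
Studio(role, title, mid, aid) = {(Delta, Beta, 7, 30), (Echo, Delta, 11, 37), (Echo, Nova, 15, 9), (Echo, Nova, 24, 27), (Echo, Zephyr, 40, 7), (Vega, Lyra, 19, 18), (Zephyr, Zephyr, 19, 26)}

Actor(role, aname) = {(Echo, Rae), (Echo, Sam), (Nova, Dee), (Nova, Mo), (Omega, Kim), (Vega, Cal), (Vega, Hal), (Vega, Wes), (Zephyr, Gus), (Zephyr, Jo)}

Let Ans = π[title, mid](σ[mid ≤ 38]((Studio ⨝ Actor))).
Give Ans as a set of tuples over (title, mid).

{(Delta, 11), (Lyra, 19), (Nova, 15), (Nova, 24), (Zephyr, 19)}

Natural join on role: {(Echo, Delta, 11, 37, Rae), (Echo, Delta, 11, 37, Sam), (Echo, Nova, 15, 9, Rae), (Echo, Nova, 15, 9, Sam), (Echo, Nova, 24, 27, Rae), (Echo, Nova, 24, 27, Sam), (Echo, Zephyr, 40, 7, Rae), (Echo, Zephyr, 40, 7, Sam), (Vega, Lyra, 19, 18, Cal), (Vega, Lyra, 19, 18, Hal), (Vega, Lyra, 19, 18, Wes), (Zephyr, Zephyr, 19, 26, Gus), (Zephyr, Zephyr, 19, 26, Jo)}
σ[mid ≤ 38]: keep tuples satisfying mid ≤ 38 → {(Echo, Delta, 11, 37, Rae), (Echo, Delta, 11, 37, Sam), (Echo, Nova, 15, 9, Rae), (Echo, Nova, 15, 9, Sam), (Echo, Nova, 24, 27, Rae), (Echo, Nova, 24, 27, Sam), (Vega, Lyra, 19, 18, Cal), (Vega, Lyra, 19, 18, Hal), (Vega, Lyra, 19, 18, Wes), (Zephyr, Zephyr, 19, 26, Gus), (Zephyr, Zephyr, 19, 26, Jo)}
π_{title, mid} gives {(Delta, 11), (Lyra, 19), (Nova, 15), (Nova, 24), (Zephyr, 19)} (6 duplicate(s) eliminated).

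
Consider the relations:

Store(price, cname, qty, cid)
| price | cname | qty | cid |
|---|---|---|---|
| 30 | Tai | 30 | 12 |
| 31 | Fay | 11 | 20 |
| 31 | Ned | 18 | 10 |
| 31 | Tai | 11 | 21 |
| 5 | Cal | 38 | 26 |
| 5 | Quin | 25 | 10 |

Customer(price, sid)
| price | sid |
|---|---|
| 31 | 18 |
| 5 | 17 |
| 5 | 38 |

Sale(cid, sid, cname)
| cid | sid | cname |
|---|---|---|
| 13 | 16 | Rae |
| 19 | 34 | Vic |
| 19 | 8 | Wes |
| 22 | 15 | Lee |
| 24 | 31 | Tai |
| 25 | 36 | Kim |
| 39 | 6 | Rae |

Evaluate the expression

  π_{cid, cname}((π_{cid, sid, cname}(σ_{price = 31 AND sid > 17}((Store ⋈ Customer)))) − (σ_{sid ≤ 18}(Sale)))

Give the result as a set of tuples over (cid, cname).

{(10, Ned), (20, Fay), (21, Tai)}

Natural join on price: {(31, Fay, 11, 20, 18), (31, Ned, 18, 10, 18), (31, Tai, 11, 21, 18), (5, Cal, 38, 26, 17), (5, Cal, 38, 26, 38), (5, Quin, 25, 10, 17), (5, Quin, 25, 10, 38)}
Selection price = 31 AND sid > 17: {(31, Fay, 11, 20, 18), (31, Ned, 18, 10, 18), (31, Tai, 11, 21, 18)}
Keep only column(s) cid, sid, cname: {(10, 18, Ned), (20, 18, Fay), (21, 18, Tai)}
Selection sid ≤ 18: {(13, 16, Rae), (19, 8, Wes), (22, 15, Lee), (39, 6, Rae)}
Taking the difference: {(10, 18, Ned), (20, 18, Fay), (21, 18, Tai)}
Keep only column(s) cid, cname: {(10, Ned), (20, Fay), (21, Tai)}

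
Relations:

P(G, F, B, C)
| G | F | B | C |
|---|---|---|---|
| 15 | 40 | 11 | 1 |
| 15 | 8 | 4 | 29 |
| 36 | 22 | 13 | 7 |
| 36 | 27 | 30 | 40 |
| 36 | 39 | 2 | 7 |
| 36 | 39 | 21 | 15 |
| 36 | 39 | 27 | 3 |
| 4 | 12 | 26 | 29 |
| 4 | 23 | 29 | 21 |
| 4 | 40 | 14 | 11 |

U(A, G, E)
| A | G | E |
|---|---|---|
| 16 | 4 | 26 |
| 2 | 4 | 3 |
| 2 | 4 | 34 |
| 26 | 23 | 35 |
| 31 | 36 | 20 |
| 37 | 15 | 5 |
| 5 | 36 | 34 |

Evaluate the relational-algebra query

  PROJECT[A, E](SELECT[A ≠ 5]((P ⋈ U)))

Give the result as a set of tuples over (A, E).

Joining P and U on G yields {(15, 40, 11, 1, 37, 5), (15, 8, 4, 29, 37, 5), (36, 22, 13, 7, 31, 20), (36, 22, 13, 7, 5, 34), (36, 27, 30, 40, 31, 20), (36, 27, 30, 40, 5, 34), (36, 39, 2, 7, 31, 20), (36, 39, 2, 7, 5, 34), (36, 39, 21, 15, 31, 20), (36, 39, 21, 15, 5, 34), (36, 39, 27, 3, 31, 20), (36, 39, 27, 3, 5, 34), (4, 12, 26, 29, 16, 26), (4, 12, 26, 29, 2, 3), (4, 12, 26, 29, 2, 34), (4, 23, 29, 21, 16, 26), (4, 23, 29, 21, 2, 3), (4, 23, 29, 21, 2, 34), (4, 40, 14, 11, 16, 26), (4, 40, 14, 11, 2, 3), (4, 40, 14, 11, 2, 34)}.
Filtering on A ≠ 5 leaves {(15, 40, 11, 1, 37, 5), (15, 8, 4, 29, 37, 5), (36, 22, 13, 7, 31, 20), (36, 27, 30, 40, 31, 20), (36, 39, 2, 7, 31, 20), (36, 39, 21, 15, 31, 20), (36, 39, 27, 3, 31, 20), (4, 12, 26, 29, 16, 26), (4, 12, 26, 29, 2, 3), (4, 12, 26, 29, 2, 34), (4, 23, 29, 21, 16, 26), (4, 23, 29, 21, 2, 3), (4, 23, 29, 21, 2, 34), (4, 40, 14, 11, 16, 26), (4, 40, 14, 11, 2, 3), (4, 40, 14, 11, 2, 34)}.
Projecting to A, E (11 duplicate(s) eliminated): {(16, 26), (2, 3), (2, 34), (31, 20), (37, 5)}

{(16, 26), (2, 3), (2, 34), (31, 20), (37, 5)}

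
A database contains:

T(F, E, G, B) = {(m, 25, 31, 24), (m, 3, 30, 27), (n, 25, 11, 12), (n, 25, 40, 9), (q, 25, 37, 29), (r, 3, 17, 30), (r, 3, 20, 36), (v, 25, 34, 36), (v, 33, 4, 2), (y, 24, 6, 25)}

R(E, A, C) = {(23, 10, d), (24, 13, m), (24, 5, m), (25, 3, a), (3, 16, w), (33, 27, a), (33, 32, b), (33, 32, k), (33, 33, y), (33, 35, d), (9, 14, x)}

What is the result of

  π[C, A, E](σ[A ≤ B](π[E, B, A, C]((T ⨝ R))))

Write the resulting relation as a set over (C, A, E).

Natural join on E: {(m, 25, 31, 24, 3, a), (m, 3, 30, 27, 16, w), (n, 25, 11, 12, 3, a), (n, 25, 40, 9, 3, a), (q, 25, 37, 29, 3, a), (r, 3, 17, 30, 16, w), (r, 3, 20, 36, 16, w), (v, 25, 34, 36, 3, a), (v, 33, 4, 2, 27, a), (v, 33, 4, 2, 32, b), (v, 33, 4, 2, 32, k), (v, 33, 4, 2, 33, y), (v, 33, 4, 2, 35, d), (y, 24, 6, 25, 13, m), (y, 24, 6, 25, 5, m)}
Keep only column(s) E, B, A, C: {(24, 25, 13, m), (24, 25, 5, m), (25, 12, 3, a), (25, 24, 3, a), (25, 29, 3, a), (25, 36, 3, a), (25, 9, 3, a), (3, 27, 16, w), (3, 30, 16, w), (3, 36, 16, w), (33, 2, 27, a), (33, 2, 32, b), (33, 2, 32, k), (33, 2, 33, y), (33, 2, 35, d)}
Selection A ≤ B: {(24, 25, 13, m), (24, 25, 5, m), (25, 12, 3, a), (25, 24, 3, a), (25, 29, 3, a), (25, 36, 3, a), (25, 9, 3, a), (3, 27, 16, w), (3, 30, 16, w), (3, 36, 16, w)}
Keep only column(s) C, A, E (6 duplicate(s) eliminated): {(a, 3, 25), (m, 13, 24), (m, 5, 24), (w, 16, 3)}

{(a, 3, 25), (m, 13, 24), (m, 5, 24), (w, 16, 3)}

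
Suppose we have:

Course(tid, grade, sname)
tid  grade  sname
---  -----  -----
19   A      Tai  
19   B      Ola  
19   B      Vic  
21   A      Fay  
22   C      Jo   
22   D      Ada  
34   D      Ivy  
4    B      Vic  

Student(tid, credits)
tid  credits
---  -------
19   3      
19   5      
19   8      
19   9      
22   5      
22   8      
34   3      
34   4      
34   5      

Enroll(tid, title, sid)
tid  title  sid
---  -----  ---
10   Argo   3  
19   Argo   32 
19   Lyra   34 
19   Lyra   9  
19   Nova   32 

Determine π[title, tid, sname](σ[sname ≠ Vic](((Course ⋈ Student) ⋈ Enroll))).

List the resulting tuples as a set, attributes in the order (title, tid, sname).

{(Argo, 19, Ola), (Argo, 19, Tai), (Lyra, 19, Ola), (Lyra, 19, Tai), (Nova, 19, Ola), (Nova, 19, Tai)}

Joining Course and Student on tid yields {(19, A, Tai, 3), (19, A, Tai, 5), (19, A, Tai, 8), (19, A, Tai, 9), (19, B, Ola, 3), (19, B, Ola, 5), (19, B, Ola, 8), (19, B, Ola, 9), (19, B, Vic, 3), (19, B, Vic, 5), (19, B, Vic, 8), (19, B, Vic, 9), (22, C, Jo, 5), (22, C, Jo, 8), (22, D, Ada, 5), (22, D, Ada, 8), (34, D, Ivy, 3), (34, D, Ivy, 4), (34, D, Ivy, 5)}.
Joining (Course ⋈ Student) and Enroll on tid yields {(19, A, Tai, 3, Argo, 32), (19, A, Tai, 3, Lyra, 34), (19, A, Tai, 3, Lyra, 9), (19, A, Tai, 3, Nova, 32), (19, A, Tai, 5, Argo, 32), (19, A, Tai, 5, Lyra, 34), (19, A, Tai, 5, Lyra, 9), (19, A, Tai, 5, Nova, 32), (19, A, Tai, 8, Argo, 32), (19, A, Tai, 8, Lyra, 34), (19, A, Tai, 8, Lyra, 9), (19, A, Tai, 8, Nova, 32), (19, A, Tai, 9, Argo, 32), (19, A, Tai, 9, Lyra, 34), (19, A, Tai, 9, Lyra, 9), (19, A, Tai, 9, Nova, 32), (19, B, Ola, 3, Argo, 32), (19, B, Ola, 3, Lyra, 34), (19, B, Ola, 3, Lyra, 9), (19, B, Ola, 3, Nova, 32), (19, B, Ola, 5, Argo, 32), (19, B, Ola, 5, Lyra, 34), (19, B, Ola, 5, Lyra, 9), (19, B, Ola, 5, Nova, 32), (19, B, Ola, 8, Argo, 32), (19, B, Ola, 8, Lyra, 34), (19, B, Ola, 8, Lyra, 9), (19, B, Ola, 8, Nova, 32), (19, B, Ola, 9, Argo, 32), (19, B, Ola, 9, Lyra, 34), (19, B, Ola, 9, Lyra, 9), (19, B, Ola, 9, Nova, 32), (19, B, Vic, 3, Argo, 32), (19, B, Vic, 3, Lyra, 34), (19, B, Vic, 3, Lyra, 9), (19, B, Vic, 3, Nova, 32), (19, B, Vic, 5, Argo, 32), (19, B, Vic, 5, Lyra, 34), (19, B, Vic, 5, Lyra, 9), (19, B, Vic, 5, Nova, 32), (19, B, Vic, 8, Argo, 32), (19, B, Vic, 8, Lyra, 34), (19, B, Vic, 8, Lyra, 9), (19, B, Vic, 8, Nova, 32), (19, B, Vic, 9, Argo, 32), (19, B, Vic, 9, Lyra, 34), (19, B, Vic, 9, Lyra, 9), (19, B, Vic, 9, Nova, 32)}.
σ[sname ≠ Vic]: keep tuples satisfying sname ≠ Vic → {(19, A, Tai, 3, Argo, 32), (19, A, Tai, 3, Lyra, 34), (19, A, Tai, 3, Lyra, 9), (19, A, Tai, 3, Nova, 32), (19, A, Tai, 5, Argo, 32), (19, A, Tai, 5, Lyra, 34), (19, A, Tai, 5, Lyra, 9), (19, A, Tai, 5, Nova, 32), (19, A, Tai, 8, Argo, 32), (19, A, Tai, 8, Lyra, 34), (19, A, Tai, 8, Lyra, 9), (19, A, Tai, 8, Nova, 32), (19, A, Tai, 9, Argo, 32), (19, A, Tai, 9, Lyra, 34), (19, A, Tai, 9, Lyra, 9), (19, A, Tai, 9, Nova, 32), (19, B, Ola, 3, Argo, 32), (19, B, Ola, 3, Lyra, 34), (19, B, Ola, 3, Lyra, 9), (19, B, Ola, 3, Nova, 32), (19, B, Ola, 5, Argo, 32), (19, B, Ola, 5, Lyra, 34), (19, B, Ola, 5, Lyra, 9), (19, B, Ola, 5, Nova, 32), (19, B, Ola, 8, Argo, 32), (19, B, Ola, 8, Lyra, 34), (19, B, Ola, 8, Lyra, 9), (19, B, Ola, 8, Nova, 32), (19, B, Ola, 9, Argo, 32), (19, B, Ola, 9, Lyra, 34), (19, B, Ola, 9, Lyra, 9), (19, B, Ola, 9, Nova, 32)}
π_{title, tid, sname} gives {(Argo, 19, Ola), (Argo, 19, Tai), (Lyra, 19, Ola), (Lyra, 19, Tai), (Nova, 19, Ola), (Nova, 19, Tai)} (26 duplicate(s) eliminated).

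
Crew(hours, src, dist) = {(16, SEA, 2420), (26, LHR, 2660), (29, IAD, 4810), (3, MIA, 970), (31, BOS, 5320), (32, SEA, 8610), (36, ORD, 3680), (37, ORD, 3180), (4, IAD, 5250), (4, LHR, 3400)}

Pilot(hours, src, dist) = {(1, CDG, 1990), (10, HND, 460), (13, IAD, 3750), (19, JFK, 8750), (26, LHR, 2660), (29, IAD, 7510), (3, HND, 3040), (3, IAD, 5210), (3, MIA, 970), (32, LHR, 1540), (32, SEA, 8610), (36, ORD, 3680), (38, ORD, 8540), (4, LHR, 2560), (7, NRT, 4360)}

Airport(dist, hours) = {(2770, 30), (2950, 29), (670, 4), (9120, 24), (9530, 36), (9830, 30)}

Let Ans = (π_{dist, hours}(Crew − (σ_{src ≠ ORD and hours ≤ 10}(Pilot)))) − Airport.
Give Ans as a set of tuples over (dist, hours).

{(2420, 16), (2660, 26), (3180, 37), (3400, 4), (3680, 36), (4810, 29), (5250, 4), (5320, 31), (8610, 32)}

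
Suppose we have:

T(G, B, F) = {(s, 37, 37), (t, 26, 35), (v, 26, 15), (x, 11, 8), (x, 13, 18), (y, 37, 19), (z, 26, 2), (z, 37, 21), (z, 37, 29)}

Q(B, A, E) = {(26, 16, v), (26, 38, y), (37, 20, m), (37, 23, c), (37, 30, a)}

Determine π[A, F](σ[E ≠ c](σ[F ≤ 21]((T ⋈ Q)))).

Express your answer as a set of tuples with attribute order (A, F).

Joining T and Q on B yields {(s, 37, 37, 20, m), (s, 37, 37, 23, c), (s, 37, 37, 30, a), (t, 26, 35, 16, v), (t, 26, 35, 38, y), (v, 26, 15, 16, v), (v, 26, 15, 38, y), (y, 37, 19, 20, m), (y, 37, 19, 23, c), (y, 37, 19, 30, a), (z, 26, 2, 16, v), (z, 26, 2, 38, y), (z, 37, 21, 20, m), (z, 37, 21, 23, c), (z, 37, 21, 30, a), (z, 37, 29, 20, m), (z, 37, 29, 23, c), (z, 37, 29, 30, a)}.
σ[F ≤ 21]: keep tuples satisfying F ≤ 21 → {(v, 26, 15, 16, v), (v, 26, 15, 38, y), (y, 37, 19, 20, m), (y, 37, 19, 23, c), (y, 37, 19, 30, a), (z, 26, 2, 16, v), (z, 26, 2, 38, y), (z, 37, 21, 20, m), (z, 37, 21, 23, c), (z, 37, 21, 30, a)}
σ[E ≠ c]: keep tuples satisfying E ≠ c → {(v, 26, 15, 16, v), (v, 26, 15, 38, y), (y, 37, 19, 20, m), (y, 37, 19, 30, a), (z, 26, 2, 16, v), (z, 26, 2, 38, y), (z, 37, 21, 20, m), (z, 37, 21, 30, a)}
π_{A, F} gives {(16, 15), (16, 2), (20, 19), (20, 21), (30, 19), (30, 21), (38, 15), (38, 2)}.

{(16, 15), (16, 2), (20, 19), (20, 21), (30, 19), (30, 21), (38, 15), (38, 2)}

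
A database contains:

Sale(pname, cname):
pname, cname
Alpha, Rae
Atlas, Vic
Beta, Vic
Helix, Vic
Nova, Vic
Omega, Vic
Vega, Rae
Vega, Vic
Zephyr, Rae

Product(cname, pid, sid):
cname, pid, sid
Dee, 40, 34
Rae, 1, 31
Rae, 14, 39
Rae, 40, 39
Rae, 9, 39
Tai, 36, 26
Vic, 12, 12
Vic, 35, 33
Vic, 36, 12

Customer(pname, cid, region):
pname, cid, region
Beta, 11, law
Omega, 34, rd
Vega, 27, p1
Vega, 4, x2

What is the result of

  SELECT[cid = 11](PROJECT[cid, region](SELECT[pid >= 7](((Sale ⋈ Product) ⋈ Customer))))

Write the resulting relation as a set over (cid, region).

Sale ⋈ Product (natural join on cname): {(Alpha, Rae, 1, 31), (Alpha, Rae, 14, 39), (Alpha, Rae, 40, 39), (Alpha, Rae, 9, 39), (Atlas, Vic, 12, 12), (Atlas, Vic, 35, 33), (Atlas, Vic, 36, 12), (Beta, Vic, 12, 12), (Beta, Vic, 35, 33), (Beta, Vic, 36, 12), (Helix, Vic, 12, 12), (Helix, Vic, 35, 33), (Helix, Vic, 36, 12), (Nova, Vic, 12, 12), (Nova, Vic, 35, 33), (Nova, Vic, 36, 12), (Omega, Vic, 12, 12), (Omega, Vic, 35, 33), (Omega, Vic, 36, 12), (Vega, Rae, 1, 31), (Vega, Rae, 14, 39), (Vega, Rae, 40, 39), (Vega, Rae, 9, 39), (Vega, Vic, 12, 12), (Vega, Vic, 35, 33), (Vega, Vic, 36, 12), (Zephyr, Rae, 1, 31), (Zephyr, Rae, 14, 39), (Zephyr, Rae, 40, 39), (Zephyr, Rae, 9, 39)}
(Sale ⋈ Product) ⋈ Customer (natural join on pname): {(Beta, Vic, 12, 12, 11, law), (Beta, Vic, 35, 33, 11, law), (Beta, Vic, 36, 12, 11, law), (Omega, Vic, 12, 12, 34, rd), (Omega, Vic, 35, 33, 34, rd), (Omega, Vic, 36, 12, 34, rd), (Vega, Rae, 1, 31, 27, p1), (Vega, Rae, 1, 31, 4, x2), (Vega, Rae, 14, 39, 27, p1), (Vega, Rae, 14, 39, 4, x2), (Vega, Rae, 40, 39, 27, p1), (Vega, Rae, 40, 39, 4, x2), (Vega, Rae, 9, 39, 27, p1), (Vega, Rae, 9, 39, 4, x2), (Vega, Vic, 12, 12, 27, p1), (Vega, Vic, 12, 12, 4, x2), (Vega, Vic, 35, 33, 27, p1), (Vega, Vic, 35, 33, 4, x2), (Vega, Vic, 36, 12, 27, p1), (Vega, Vic, 36, 12, 4, x2)}
Selection pid >= 7: {(Beta, Vic, 12, 12, 11, law), (Beta, Vic, 35, 33, 11, law), (Beta, Vic, 36, 12, 11, law), (Omega, Vic, 12, 12, 34, rd), (Omega, Vic, 35, 33, 34, rd), (Omega, Vic, 36, 12, 34, rd), (Vega, Rae, 14, 39, 27, p1), (Vega, Rae, 14, 39, 4, x2), (Vega, Rae, 40, 39, 27, p1), (Vega, Rae, 40, 39, 4, x2), (Vega, Rae, 9, 39, 27, p1), (Vega, Rae, 9, 39, 4, x2), (Vega, Vic, 12, 12, 27, p1), (Vega, Vic, 12, 12, 4, x2), (Vega, Vic, 35, 33, 27, p1), (Vega, Vic, 35, 33, 4, x2), (Vega, Vic, 36, 12, 27, p1), (Vega, Vic, 36, 12, 4, x2)}
Projecting to cid, region (14 duplicate(s) eliminated): {(11, law), (27, p1), (34, rd), (4, x2)}
Selection cid = 11: {(11, law)}

{(11, law)}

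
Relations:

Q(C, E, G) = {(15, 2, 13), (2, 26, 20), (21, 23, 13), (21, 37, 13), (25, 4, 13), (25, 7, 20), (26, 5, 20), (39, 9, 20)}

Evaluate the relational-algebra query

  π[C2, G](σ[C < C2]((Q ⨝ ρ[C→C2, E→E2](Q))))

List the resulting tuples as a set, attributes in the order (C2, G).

ρ[C→C2, E→E2]: schema becomes (C2, E2, G); tuples unchanged.
Joining Q and ρ[C→C2, E→E2](Q) on G yields {(15, 2, 13, 15, 2), (15, 2, 13, 21, 23), (15, 2, 13, 21, 37), (15, 2, 13, 25, 4), (2, 26, 20, 2, 26), (2, 26, 20, 25, 7), (2, 26, 20, 26, 5), (2, 26, 20, 39, 9), (21, 23, 13, 15, 2), (21, 23, 13, 21, 23), (21, 23, 13, 21, 37), (21, 23, 13, 25, 4), (21, 37, 13, 15, 2), (21, 37, 13, 21, 23), (21, 37, 13, 21, 37), (21, 37, 13, 25, 4), (25, 4, 13, 15, 2), (25, 4, 13, 21, 23), (25, 4, 13, 21, 37), (25, 4, 13, 25, 4), (25, 7, 20, 2, 26), (25, 7, 20, 25, 7), (25, 7, 20, 26, 5), (25, 7, 20, 39, 9), (26, 5, 20, 2, 26), (26, 5, 20, 25, 7), (26, 5, 20, 26, 5), (26, 5, 20, 39, 9), (39, 9, 20, 2, 26), (39, 9, 20, 25, 7), (39, 9, 20, 26, 5), (39, 9, 20, 39, 9)}.
Apply σ_{C < C2}; surviving tuples: {(15, 2, 13, 21, 23), (15, 2, 13, 21, 37), (15, 2, 13, 25, 4), (2, 26, 20, 25, 7), (2, 26, 20, 26, 5), (2, 26, 20, 39, 9), (21, 23, 13, 25, 4), (21, 37, 13, 25, 4), (25, 7, 20, 26, 5), (25, 7, 20, 39, 9), (26, 5, 20, 39, 9)}
Projecting to C2, G (6 duplicate(s) eliminated): {(21, 13), (25, 13), (25, 20), (26, 20), (39, 20)}

{(21, 13), (25, 13), (25, 20), (26, 20), (39, 20)}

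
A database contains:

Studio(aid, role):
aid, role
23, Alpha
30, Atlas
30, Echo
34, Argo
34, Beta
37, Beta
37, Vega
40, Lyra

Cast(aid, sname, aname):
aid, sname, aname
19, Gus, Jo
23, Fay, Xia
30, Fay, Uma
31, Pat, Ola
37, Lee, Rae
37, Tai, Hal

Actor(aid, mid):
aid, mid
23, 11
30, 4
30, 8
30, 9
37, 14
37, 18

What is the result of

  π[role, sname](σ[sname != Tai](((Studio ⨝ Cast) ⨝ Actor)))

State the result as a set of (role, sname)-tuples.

{(Alpha, Fay), (Atlas, Fay), (Beta, Lee), (Echo, Fay), (Vega, Lee)}

Studio ⋈ Cast (natural join on aid): {(23, Alpha, Fay, Xia), (30, Atlas, Fay, Uma), (30, Echo, Fay, Uma), (37, Beta, Lee, Rae), (37, Beta, Tai, Hal), (37, Vega, Lee, Rae), (37, Vega, Tai, Hal)}
(Studio ⨝ Cast) ⋈ Actor (natural join on aid): {(23, Alpha, Fay, Xia, 11), (30, Atlas, Fay, Uma, 4), (30, Atlas, Fay, Uma, 8), (30, Atlas, Fay, Uma, 9), (30, Echo, Fay, Uma, 4), (30, Echo, Fay, Uma, 8), (30, Echo, Fay, Uma, 9), (37, Beta, Lee, Rae, 14), (37, Beta, Lee, Rae, 18), (37, Beta, Tai, Hal, 14), (37, Beta, Tai, Hal, 18), (37, Vega, Lee, Rae, 14), (37, Vega, Lee, Rae, 18), (37, Vega, Tai, Hal, 14), (37, Vega, Tai, Hal, 18)}
Filtering on sname != Tai leaves {(23, Alpha, Fay, Xia, 11), (30, Atlas, Fay, Uma, 4), (30, Atlas, Fay, Uma, 8), (30, Atlas, Fay, Uma, 9), (30, Echo, Fay, Uma, 4), (30, Echo, Fay, Uma, 8), (30, Echo, Fay, Uma, 9), (37, Beta, Lee, Rae, 14), (37, Beta, Lee, Rae, 18), (37, Vega, Lee, Rae, 14), (37, Vega, Lee, Rae, 18)}.
π[role, sname]: project onto (role, sname) (6 duplicate(s) eliminated) → {(Alpha, Fay), (Atlas, Fay), (Beta, Lee), (Echo, Fay), (Vega, Lee)}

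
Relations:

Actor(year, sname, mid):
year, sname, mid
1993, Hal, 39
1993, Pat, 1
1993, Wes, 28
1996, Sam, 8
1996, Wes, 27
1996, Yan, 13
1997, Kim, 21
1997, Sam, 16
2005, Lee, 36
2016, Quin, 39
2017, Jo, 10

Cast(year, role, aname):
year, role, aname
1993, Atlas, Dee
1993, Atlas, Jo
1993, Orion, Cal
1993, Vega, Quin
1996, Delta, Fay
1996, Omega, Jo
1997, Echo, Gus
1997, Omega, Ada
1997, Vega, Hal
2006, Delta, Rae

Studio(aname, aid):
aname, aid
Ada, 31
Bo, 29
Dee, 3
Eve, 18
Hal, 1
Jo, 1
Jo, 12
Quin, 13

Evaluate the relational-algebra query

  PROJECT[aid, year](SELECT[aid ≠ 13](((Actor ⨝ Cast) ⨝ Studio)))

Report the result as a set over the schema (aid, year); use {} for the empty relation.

Natural join on year: {(1993, Hal, 39, Atlas, Dee), (1993, Hal, 39, Atlas, Jo), (1993, Hal, 39, Orion, Cal), (1993, Hal, 39, Vega, Quin), (1993, Pat, 1, Atlas, Dee), (1993, Pat, 1, Atlas, Jo), (1993, Pat, 1, Orion, Cal), (1993, Pat, 1, Vega, Quin), (1993, Wes, 28, Atlas, Dee), (1993, Wes, 28, Atlas, Jo), (1993, Wes, 28, Orion, Cal), (1993, Wes, 28, Vega, Quin), (1996, Sam, 8, Delta, Fay), (1996, Sam, 8, Omega, Jo), (1996, Wes, 27, Delta, Fay), (1996, Wes, 27, Omega, Jo), (1996, Yan, 13, Delta, Fay), (1996, Yan, 13, Omega, Jo), (1997, Kim, 21, Echo, Gus), (1997, Kim, 21, Omega, Ada), (1997, Kim, 21, Vega, Hal), (1997, Sam, 16, Echo, Gus), (1997, Sam, 16, Omega, Ada), (1997, Sam, 16, Vega, Hal)}
Natural join on aname: {(1993, Hal, 39, Atlas, Dee, 3), (1993, Hal, 39, Atlas, Jo, 1), (1993, Hal, 39, Atlas, Jo, 12), (1993, Hal, 39, Vega, Quin, 13), (1993, Pat, 1, Atlas, Dee, 3), (1993, Pat, 1, Atlas, Jo, 1), (1993, Pat, 1, Atlas, Jo, 12), (1993, Pat, 1, Vega, Quin, 13), (1993, Wes, 28, Atlas, Dee, 3), (1993, Wes, 28, Atlas, Jo, 1), (1993, Wes, 28, Atlas, Jo, 12), (1993, Wes, 28, Vega, Quin, 13), (1996, Sam, 8, Omega, Jo, 1), (1996, Sam, 8, Omega, Jo, 12), (1996, Wes, 27, Omega, Jo, 1), (1996, Wes, 27, Omega, Jo, 12), (1996, Yan, 13, Omega, Jo, 1), (1996, Yan, 13, Omega, Jo, 12), (1997, Kim, 21, Omega, Ada, 31), (1997, Kim, 21, Vega, Hal, 1), (1997, Sam, 16, Omega, Ada, 31), (1997, Sam, 16, Vega, Hal, 1)}
Apply σ_{aid ≠ 13}; surviving tuples: {(1993, Hal, 39, Atlas, Dee, 3), (1993, Hal, 39, Atlas, Jo, 1), (1993, Hal, 39, Atlas, Jo, 12), (1993, Pat, 1, Atlas, Dee, 3), (1993, Pat, 1, Atlas, Jo, 1), (1993, Pat, 1, Atlas, Jo, 12), (1993, Wes, 28, Atlas, Dee, 3), (1993, Wes, 28, Atlas, Jo, 1), (1993, Wes, 28, Atlas, Jo, 12), (1996, Sam, 8, Omega, Jo, 1), (1996, Sam, 8, Omega, Jo, 12), (1996, Wes, 27, Omega, Jo, 1), (1996, Wes, 27, Omega, Jo, 12), (1996, Yan, 13, Omega, Jo, 1), (1996, Yan, 13, Omega, Jo, 12), (1997, Kim, 21, Omega, Ada, 31), (1997, Kim, 21, Vega, Hal, 1), (1997, Sam, 16, Omega, Ada, 31), (1997, Sam, 16, Vega, Hal, 1)}
Keep only column(s) aid, year (12 duplicate(s) eliminated): {(1, 1993), (1, 1996), (1, 1997), (12, 1993), (12, 1996), (3, 1993), (31, 1997)}

{(1, 1993), (1, 1996), (1, 1997), (12, 1993), (12, 1996), (3, 1993), (31, 1997)}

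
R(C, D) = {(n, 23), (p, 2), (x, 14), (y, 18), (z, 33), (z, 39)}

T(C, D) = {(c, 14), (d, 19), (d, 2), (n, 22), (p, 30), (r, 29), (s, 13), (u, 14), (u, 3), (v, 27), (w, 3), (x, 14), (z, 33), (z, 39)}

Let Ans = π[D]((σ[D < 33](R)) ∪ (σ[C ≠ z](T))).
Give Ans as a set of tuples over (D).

Filtering on D < 33 leaves {(n, 23), (p, 2), (x, 14), (y, 18)}.
Filtering on C ≠ z leaves {(c, 14), (d, 19), (d, 2), (n, 22), (p, 30), (r, 29), (s, 13), (u, 14), (u, 3), (v, 27), (w, 3), (x, 14)}.
Union: {(n, 23), (p, 2), (x, 14), (y, 18)} with {(c, 14), (d, 19), (d, 2), (n, 22), (p, 30), (r, 29), (s, 13), (u, 14), (u, 3), (v, 27), (w, 3), (x, 14)} → {(c, 14), (d, 19), (d, 2), (n, 22), (n, 23), (p, 2), (p, 30), (r, 29), (s, 13), (u, 14), (u, 3), (v, 27), (w, 3), (x, 14), (y, 18)}
Keep only column(s) D (4 duplicate(s) eliminated): {13, 14, 18, 19, 2, 22, 23, 27, 29, 3, 30}

{13, 14, 18, 19, 2, 22, 23, 27, 29, 3, 30}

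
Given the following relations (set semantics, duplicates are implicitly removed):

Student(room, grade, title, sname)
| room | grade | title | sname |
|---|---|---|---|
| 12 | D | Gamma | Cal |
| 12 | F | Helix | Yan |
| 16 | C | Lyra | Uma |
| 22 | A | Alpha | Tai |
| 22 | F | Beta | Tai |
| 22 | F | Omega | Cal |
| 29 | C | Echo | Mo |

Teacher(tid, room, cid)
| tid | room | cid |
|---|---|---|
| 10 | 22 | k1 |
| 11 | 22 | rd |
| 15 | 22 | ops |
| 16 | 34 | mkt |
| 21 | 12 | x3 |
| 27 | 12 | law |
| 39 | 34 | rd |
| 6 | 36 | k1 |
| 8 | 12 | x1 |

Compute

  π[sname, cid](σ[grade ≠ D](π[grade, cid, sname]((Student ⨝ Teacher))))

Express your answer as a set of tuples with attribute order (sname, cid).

Student ⋈ Teacher (natural join on room): {(12, D, Gamma, Cal, 21, x3), (12, D, Gamma, Cal, 27, law), (12, D, Gamma, Cal, 8, x1), (12, F, Helix, Yan, 21, x3), (12, F, Helix, Yan, 27, law), (12, F, Helix, Yan, 8, x1), (22, A, Alpha, Tai, 10, k1), (22, A, Alpha, Tai, 11, rd), (22, A, Alpha, Tai, 15, ops), (22, F, Beta, Tai, 10, k1), (22, F, Beta, Tai, 11, rd), (22, F, Beta, Tai, 15, ops), (22, F, Omega, Cal, 10, k1), (22, F, Omega, Cal, 11, rd), (22, F, Omega, Cal, 15, ops)}
Projecting to grade, cid, sname: {(A, k1, Tai), (A, ops, Tai), (A, rd, Tai), (D, law, Cal), (D, x1, Cal), (D, x3, Cal), (F, k1, Cal), (F, k1, Tai), (F, law, Yan), (F, ops, Cal), (F, ops, Tai), (F, rd, Cal), (F, rd, Tai), (F, x1, Yan), (F, x3, Yan)}
Filtering on grade ≠ D leaves {(A, k1, Tai), (A, ops, Tai), (A, rd, Tai), (F, k1, Cal), (F, k1, Tai), (F, law, Yan), (F, ops, Cal), (F, ops, Tai), (F, rd, Cal), (F, rd, Tai), (F, x1, Yan), (F, x3, Yan)}.
Projecting to sname, cid (3 duplicate(s) eliminated): {(Cal, k1), (Cal, ops), (Cal, rd), (Tai, k1), (Tai, ops), (Tai, rd), (Yan, law), (Yan, x1), (Yan, x3)}

{(Cal, k1), (Cal, ops), (Cal, rd), (Tai, k1), (Tai, ops), (Tai, rd), (Yan, law), (Yan, x1), (Yan, x3)}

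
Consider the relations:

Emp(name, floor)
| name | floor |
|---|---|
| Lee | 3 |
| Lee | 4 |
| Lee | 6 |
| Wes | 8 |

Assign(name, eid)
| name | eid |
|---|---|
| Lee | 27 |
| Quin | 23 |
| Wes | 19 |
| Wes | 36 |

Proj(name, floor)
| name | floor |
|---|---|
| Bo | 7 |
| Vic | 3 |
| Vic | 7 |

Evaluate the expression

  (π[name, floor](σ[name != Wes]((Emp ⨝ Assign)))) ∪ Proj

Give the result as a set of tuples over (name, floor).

{(Bo, 7), (Lee, 3), (Lee, 4), (Lee, 6), (Vic, 3), (Vic, 7)}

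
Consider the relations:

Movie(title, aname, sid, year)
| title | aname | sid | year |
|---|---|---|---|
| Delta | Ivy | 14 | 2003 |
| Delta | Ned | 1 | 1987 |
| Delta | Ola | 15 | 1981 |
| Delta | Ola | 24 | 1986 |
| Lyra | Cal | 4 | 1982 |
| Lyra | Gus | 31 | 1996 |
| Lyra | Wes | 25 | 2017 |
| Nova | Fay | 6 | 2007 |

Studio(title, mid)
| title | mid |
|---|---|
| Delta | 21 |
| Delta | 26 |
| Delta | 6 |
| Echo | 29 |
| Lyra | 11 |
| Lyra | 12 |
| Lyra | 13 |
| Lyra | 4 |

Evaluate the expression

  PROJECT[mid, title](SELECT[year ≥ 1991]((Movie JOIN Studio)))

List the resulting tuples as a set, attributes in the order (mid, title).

Natural join on title: {(Delta, Ivy, 14, 2003, 21), (Delta, Ivy, 14, 2003, 26), (Delta, Ivy, 14, 2003, 6), (Delta, Ned, 1, 1987, 21), (Delta, Ned, 1, 1987, 26), (Delta, Ned, 1, 1987, 6), (Delta, Ola, 15, 1981, 21), (Delta, Ola, 15, 1981, 26), (Delta, Ola, 15, 1981, 6), (Delta, Ola, 24, 1986, 21), (Delta, Ola, 24, 1986, 26), (Delta, Ola, 24, 1986, 6), (Lyra, Cal, 4, 1982, 11), (Lyra, Cal, 4, 1982, 12), (Lyra, Cal, 4, 1982, 13), (Lyra, Cal, 4, 1982, 4), (Lyra, Gus, 31, 1996, 11), (Lyra, Gus, 31, 1996, 12), (Lyra, Gus, 31, 1996, 13), (Lyra, Gus, 31, 1996, 4), (Lyra, Wes, 25, 2017, 11), (Lyra, Wes, 25, 2017, 12), (Lyra, Wes, 25, 2017, 13), (Lyra, Wes, 25, 2017, 4)}
Filtering on year ≥ 1991 leaves {(Delta, Ivy, 14, 2003, 21), (Delta, Ivy, 14, 2003, 26), (Delta, Ivy, 14, 2003, 6), (Lyra, Gus, 31, 1996, 11), (Lyra, Gus, 31, 1996, 12), (Lyra, Gus, 31, 1996, 13), (Lyra, Gus, 31, 1996, 4), (Lyra, Wes, 25, 2017, 11), (Lyra, Wes, 25, 2017, 12), (Lyra, Wes, 25, 2017, 13), (Lyra, Wes, 25, 2017, 4)}.
π_{mid, title} gives {(11, Lyra), (12, Lyra), (13, Lyra), (21, Delta), (26, Delta), (4, Lyra), (6, Delta)} (4 duplicate(s) eliminated).

{(11, Lyra), (12, Lyra), (13, Lyra), (21, Delta), (26, Delta), (4, Lyra), (6, Delta)}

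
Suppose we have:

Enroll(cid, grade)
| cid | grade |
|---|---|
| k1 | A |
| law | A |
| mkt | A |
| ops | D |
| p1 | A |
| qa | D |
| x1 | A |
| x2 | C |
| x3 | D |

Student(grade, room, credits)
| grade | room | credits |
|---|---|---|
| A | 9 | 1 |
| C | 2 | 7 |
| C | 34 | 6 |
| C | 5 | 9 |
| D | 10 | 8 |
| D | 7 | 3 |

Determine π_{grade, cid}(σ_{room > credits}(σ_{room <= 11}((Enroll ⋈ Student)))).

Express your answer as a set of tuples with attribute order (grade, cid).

{(A, k1), (A, law), (A, mkt), (A, p1), (A, x1), (D, ops), (D, qa), (D, x3)}

Joining Enroll and Student on grade yields {(k1, A, 9, 1), (law, A, 9, 1), (mkt, A, 9, 1), (ops, D, 10, 8), (ops, D, 7, 3), (p1, A, 9, 1), (qa, D, 10, 8), (qa, D, 7, 3), (x1, A, 9, 1), (x2, C, 2, 7), (x2, C, 34, 6), (x2, C, 5, 9), (x3, D, 10, 8), (x3, D, 7, 3)}.
Selection room <= 11: {(k1, A, 9, 1), (law, A, 9, 1), (mkt, A, 9, 1), (ops, D, 10, 8), (ops, D, 7, 3), (p1, A, 9, 1), (qa, D, 10, 8), (qa, D, 7, 3), (x1, A, 9, 1), (x2, C, 2, 7), (x2, C, 5, 9), (x3, D, 10, 8), (x3, D, 7, 3)}
Selection room > credits: {(k1, A, 9, 1), (law, A, 9, 1), (mkt, A, 9, 1), (ops, D, 10, 8), (ops, D, 7, 3), (p1, A, 9, 1), (qa, D, 10, 8), (qa, D, 7, 3), (x1, A, 9, 1), (x3, D, 10, 8), (x3, D, 7, 3)}
π_{grade, cid} gives {(A, k1), (A, law), (A, mkt), (A, p1), (A, x1), (D, ops), (D, qa), (D, x3)} (3 duplicate(s) eliminated).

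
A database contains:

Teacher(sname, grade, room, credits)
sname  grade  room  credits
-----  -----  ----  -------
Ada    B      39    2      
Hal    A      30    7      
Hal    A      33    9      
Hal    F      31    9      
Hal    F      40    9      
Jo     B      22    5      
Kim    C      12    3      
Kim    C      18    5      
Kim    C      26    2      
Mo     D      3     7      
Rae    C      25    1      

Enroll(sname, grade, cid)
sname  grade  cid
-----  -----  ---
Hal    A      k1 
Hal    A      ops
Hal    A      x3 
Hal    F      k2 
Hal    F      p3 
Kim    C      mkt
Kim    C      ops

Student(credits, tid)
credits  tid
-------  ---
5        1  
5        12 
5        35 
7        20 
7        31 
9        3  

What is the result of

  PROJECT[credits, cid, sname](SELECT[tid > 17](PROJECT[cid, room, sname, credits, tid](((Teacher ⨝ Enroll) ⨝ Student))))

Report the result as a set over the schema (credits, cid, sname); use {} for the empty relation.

Natural join on sname, grade: {(Hal, A, 30, 7, k1), (Hal, A, 30, 7, ops), (Hal, A, 30, 7, x3), (Hal, A, 33, 9, k1), (Hal, A, 33, 9, ops), (Hal, A, 33, 9, x3), (Hal, F, 31, 9, k2), (Hal, F, 31, 9, p3), (Hal, F, 40, 9, k2), (Hal, F, 40, 9, p3), (Kim, C, 12, 3, mkt), (Kim, C, 12, 3, ops), (Kim, C, 18, 5, mkt), (Kim, C, 18, 5, ops), (Kim, C, 26, 2, mkt), (Kim, C, 26, 2, ops)}
Natural join on credits: {(Hal, A, 30, 7, k1, 20), (Hal, A, 30, 7, k1, 31), (Hal, A, 30, 7, ops, 20), (Hal, A, 30, 7, ops, 31), (Hal, A, 30, 7, x3, 20), (Hal, A, 30, 7, x3, 31), (Hal, A, 33, 9, k1, 3), (Hal, A, 33, 9, ops, 3), (Hal, A, 33, 9, x3, 3), (Hal, F, 31, 9, k2, 3), (Hal, F, 31, 9, p3, 3), (Hal, F, 40, 9, k2, 3), (Hal, F, 40, 9, p3, 3), (Kim, C, 18, 5, mkt, 1), (Kim, C, 18, 5, mkt, 12), (Kim, C, 18, 5, mkt, 35), (Kim, C, 18, 5, ops, 1), (Kim, C, 18, 5, ops, 12), (Kim, C, 18, 5, ops, 35)}
Keep only column(s) cid, room, sname, credits, tid: {(k1, 30, Hal, 7, 20), (k1, 30, Hal, 7, 31), (k1, 33, Hal, 9, 3), (k2, 31, Hal, 9, 3), (k2, 40, Hal, 9, 3), (mkt, 18, Kim, 5, 1), (mkt, 18, Kim, 5, 12), (mkt, 18, Kim, 5, 35), (ops, 18, Kim, 5, 1), (ops, 18, Kim, 5, 12), (ops, 18, Kim, 5, 35), (ops, 30, Hal, 7, 20), (ops, 30, Hal, 7, 31), (ops, 33, Hal, 9, 3), (p3, 31, Hal, 9, 3), (p3, 40, Hal, 9, 3), (x3, 30, Hal, 7, 20), (x3, 30, Hal, 7, 31), (x3, 33, Hal, 9, 3)}
σ[tid > 17]: keep tuples satisfying tid > 17 → {(k1, 30, Hal, 7, 20), (k1, 30, Hal, 7, 31), (mkt, 18, Kim, 5, 35), (ops, 18, Kim, 5, 35), (ops, 30, Hal, 7, 20), (ops, 30, Hal, 7, 31), (x3, 30, Hal, 7, 20), (x3, 30, Hal, 7, 31)}
Keep only column(s) credits, cid, sname (3 duplicate(s) eliminated): {(5, mkt, Kim), (5, ops, Kim), (7, k1, Hal), (7, ops, Hal), (7, x3, Hal)}

{(5, mkt, Kim), (5, ops, Kim), (7, k1, Hal), (7, ops, Hal), (7, x3, Hal)}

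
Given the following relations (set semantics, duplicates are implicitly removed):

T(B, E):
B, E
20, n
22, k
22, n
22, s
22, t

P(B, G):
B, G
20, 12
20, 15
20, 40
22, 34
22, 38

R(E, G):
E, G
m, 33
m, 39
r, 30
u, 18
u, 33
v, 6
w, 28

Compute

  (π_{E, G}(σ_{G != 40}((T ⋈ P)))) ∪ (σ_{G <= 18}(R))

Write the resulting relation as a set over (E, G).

{(k, 34), (k, 38), (n, 12), (n, 15), (n, 34), (n, 38), (s, 34), (s, 38), (t, 34), (t, 38), (u, 18), (v, 6)}

Joining T and P on B yields {(20, n, 12), (20, n, 15), (20, n, 40), (22, k, 34), (22, k, 38), (22, n, 34), (22, n, 38), (22, s, 34), (22, s, 38), (22, t, 34), (22, t, 38)}.
Selection G != 40: {(20, n, 12), (20, n, 15), (22, k, 34), (22, k, 38), (22, n, 34), (22, n, 38), (22, s, 34), (22, s, 38), (22, t, 34), (22, t, 38)}
π[E, G]: project onto (E, G) → {(k, 34), (k, 38), (n, 12), (n, 15), (n, 34), (n, 38), (s, 34), (s, 38), (t, 34), (t, 38)}
Selection G <= 18: {(u, 18), (v, 6)}
Set union of the two operands is {(k, 34), (k, 38), (n, 12), (n, 15), (n, 34), (n, 38), (s, 34), (s, 38), (t, 34), (t, 38), (u, 18), (v, 6)}.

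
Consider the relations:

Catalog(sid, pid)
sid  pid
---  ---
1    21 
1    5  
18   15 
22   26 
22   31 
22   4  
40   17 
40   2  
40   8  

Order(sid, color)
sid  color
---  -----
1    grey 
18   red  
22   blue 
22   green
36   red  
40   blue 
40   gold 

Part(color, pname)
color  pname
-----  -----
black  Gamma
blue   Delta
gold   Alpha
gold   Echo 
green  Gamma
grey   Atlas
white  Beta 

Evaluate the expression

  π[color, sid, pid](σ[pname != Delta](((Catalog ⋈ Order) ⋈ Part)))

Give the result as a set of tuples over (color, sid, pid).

{(gold, 40, 17), (gold, 40, 2), (gold, 40, 8), (green, 22, 26), (green, 22, 31), (green, 22, 4), (grey, 1, 21), (grey, 1, 5)}

Catalog ⋈ Order (natural join on sid): {(1, 21, grey), (1, 5, grey), (18, 15, red), (22, 26, blue), (22, 26, green), (22, 31, blue), (22, 31, green), (22, 4, blue), (22, 4, green), (40, 17, blue), (40, 17, gold), (40, 2, blue), (40, 2, gold), (40, 8, blue), (40, 8, gold)}
(Catalog ⋈ Order) ⋈ Part (natural join on color): {(1, 21, grey, Atlas), (1, 5, grey, Atlas), (22, 26, blue, Delta), (22, 26, green, Gamma), (22, 31, blue, Delta), (22, 31, green, Gamma), (22, 4, blue, Delta), (22, 4, green, Gamma), (40, 17, blue, Delta), (40, 17, gold, Alpha), (40, 17, gold, Echo), (40, 2, blue, Delta), (40, 2, gold, Alpha), (40, 2, gold, Echo), (40, 8, blue, Delta), (40, 8, gold, Alpha), (40, 8, gold, Echo)}
Apply σ_{pname != Delta}; surviving tuples: {(1, 21, grey, Atlas), (1, 5, grey, Atlas), (22, 26, green, Gamma), (22, 31, green, Gamma), (22, 4, green, Gamma), (40, 17, gold, Alpha), (40, 17, gold, Echo), (40, 2, gold, Alpha), (40, 2, gold, Echo), (40, 8, gold, Alpha), (40, 8, gold, Echo)}
Keep only column(s) color, sid, pid (3 duplicate(s) eliminated): {(gold, 40, 17), (gold, 40, 2), (gold, 40, 8), (green, 22, 26), (green, 22, 31), (green, 22, 4), (grey, 1, 21), (grey, 1, 5)}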